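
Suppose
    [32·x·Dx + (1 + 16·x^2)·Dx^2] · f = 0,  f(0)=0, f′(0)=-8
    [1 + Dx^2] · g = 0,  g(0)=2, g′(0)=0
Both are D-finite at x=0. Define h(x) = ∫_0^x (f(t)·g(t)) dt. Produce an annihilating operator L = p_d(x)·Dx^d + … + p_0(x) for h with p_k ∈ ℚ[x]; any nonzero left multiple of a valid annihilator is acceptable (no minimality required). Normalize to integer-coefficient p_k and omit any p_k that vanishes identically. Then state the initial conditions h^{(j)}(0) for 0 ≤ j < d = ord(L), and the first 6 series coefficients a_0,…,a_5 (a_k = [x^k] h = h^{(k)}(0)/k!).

f: a_k = 0, -8, 0, 128/3, 0, -2048/5, …
g: a_k = 2, 0, -1, 0, 1/12, 0, …
f·g: L₀ = L_f ⊗_s L_g, ord ≤ 2·2.
h=∫₀ˣh₀: take L = L₀·Dx.
L = (1105 + 51776·x^2 + 22016·x^4 + 16384·x^6 + 65536·x^8)·Dx + (2112·x + 35840·x^3 + 49152·x^5 + 262144·x^7)·Dx^2 + (1122 + 52352·x^2 + 27648·x^4 + 32768·x^6 + 131072·x^8)·Dx^3 + (2112·x + 35840·x^3 + 49152·x^5 + 262144·x^7)·Dx^4 + (17 + 576·x^2 + 5632·x^4 + 16384·x^6 + 65536·x^8)·Dx^5  (order 5).
h: a_k = 0, 0, -8, 0, 70/3, 0, …
ICs: h(0) = 0, h′(0) = 0, h′′(0) = -16, h′′′(0) = 0, h′′′′(0) = 560.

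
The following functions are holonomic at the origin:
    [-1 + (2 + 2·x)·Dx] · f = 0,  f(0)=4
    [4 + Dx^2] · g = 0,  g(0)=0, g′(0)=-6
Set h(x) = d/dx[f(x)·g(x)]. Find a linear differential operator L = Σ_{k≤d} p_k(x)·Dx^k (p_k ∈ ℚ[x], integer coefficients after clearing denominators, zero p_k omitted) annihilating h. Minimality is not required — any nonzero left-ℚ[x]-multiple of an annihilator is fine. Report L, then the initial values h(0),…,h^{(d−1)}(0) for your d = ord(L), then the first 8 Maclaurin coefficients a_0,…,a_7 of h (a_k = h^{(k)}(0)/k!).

f: a_k = 4, 2, -1/2, 1/4, -5/32, 7/64, -21/256, 33/512, …
g: a_k = 0, -6, 0, 4, 0, -4/5, 0, 8/105, …
Product ⇒ symmetric product L₀, ord ≤ 2.
Derive L from L₀ (diff closure).
L = (413 + 1344·x + 1696·x^2 + 1024·x^3 + 256·x^4) + (-52 - 180·x - 192·x^2 - 64·x^3)·Dx + (76 + 280·x + 396·x^2 + 256·x^3 + 64·x^4)·Dx^2  (order 2).
h: a_k = -24, -24, 57, 26, -341/16, -603/80, 7687/1920, 17/672, …
ICs: h(0) = -24, h′(0) = -24.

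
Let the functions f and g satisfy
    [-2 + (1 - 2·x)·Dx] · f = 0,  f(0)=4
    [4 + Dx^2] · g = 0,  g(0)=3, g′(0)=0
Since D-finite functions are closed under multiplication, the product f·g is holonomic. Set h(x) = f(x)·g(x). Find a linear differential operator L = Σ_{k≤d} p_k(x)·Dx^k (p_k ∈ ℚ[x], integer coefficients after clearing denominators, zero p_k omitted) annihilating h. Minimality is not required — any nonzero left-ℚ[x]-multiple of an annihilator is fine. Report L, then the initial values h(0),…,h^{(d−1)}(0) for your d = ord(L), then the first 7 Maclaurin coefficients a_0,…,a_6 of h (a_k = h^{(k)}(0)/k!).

L = (-4 + 8·x) + 4·Dx + (-1 + 2·x)·Dx^2  (order 2).
h: a_k = 12, 24, 24, 48, 104, 208, 6224/15, …
ICs: h(0) = 12, h′(0) = 24.

f: a_k = 4, 8, 16, 32, 64, 128, 256, …
g: a_k = 3, 0, -6, 0, 2, 0, -4/15, …
Product ⇒ symmetric product L₀, ord ≤ 2.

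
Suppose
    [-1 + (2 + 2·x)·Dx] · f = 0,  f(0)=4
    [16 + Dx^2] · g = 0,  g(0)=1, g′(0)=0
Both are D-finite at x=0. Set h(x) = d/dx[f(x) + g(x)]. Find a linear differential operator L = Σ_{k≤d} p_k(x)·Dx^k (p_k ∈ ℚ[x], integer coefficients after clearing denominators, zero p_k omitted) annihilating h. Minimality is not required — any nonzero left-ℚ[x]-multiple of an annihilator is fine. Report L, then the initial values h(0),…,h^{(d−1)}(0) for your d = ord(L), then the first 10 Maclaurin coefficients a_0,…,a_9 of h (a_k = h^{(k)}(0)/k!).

f: a_k = 4, 2, -1/2, 1/4, -5/32, 7/64, -21/256, 33/512, -429/8192, 715/16384, …
g: a_k = 1, 0, -8, 0, 32/3, 0, -256/45, 0, 512/315, 0, …
h₀=f+g: left-lcm gives L₀, ord ≤ 3.
Differentiate: ansatz ord ≤ ord L₀ ⇒ L.
L = (-1264 - 2048·x - 1024·x^2) + (-2144 - 6240·x - 6144·x^2 - 2048·x^3)·Dx + (-79 - 128·x - 64·x^2)·Dx^2 + (-134 - 390·x - 384·x^2 - 128·x^3)·Dx^3  (order 3).
h: a_k = 2, -17, 3/4, 1009/24, 35/64, -66481/1920, 231/512, 4059169/322560, 6435/16384, -302894881/92897280, …
ICs: h(0) = 2, h′(0) = -17, h′′(0) = 3/2.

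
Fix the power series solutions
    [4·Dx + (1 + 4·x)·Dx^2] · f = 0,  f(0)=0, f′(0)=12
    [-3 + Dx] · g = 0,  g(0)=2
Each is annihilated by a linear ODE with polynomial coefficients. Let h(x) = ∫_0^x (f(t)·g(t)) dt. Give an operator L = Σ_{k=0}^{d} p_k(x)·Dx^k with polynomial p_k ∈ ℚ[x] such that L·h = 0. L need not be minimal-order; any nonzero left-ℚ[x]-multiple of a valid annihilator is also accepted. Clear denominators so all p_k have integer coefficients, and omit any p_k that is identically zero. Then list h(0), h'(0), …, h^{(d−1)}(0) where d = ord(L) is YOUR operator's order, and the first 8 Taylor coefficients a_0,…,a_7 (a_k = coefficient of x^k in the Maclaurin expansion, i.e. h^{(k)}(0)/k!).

f: a_k = 0, 12, -24, 64, -192, 3072/5, -2048, 49152/7, …
g: a_k = 2, 6, 9, 9, 27/4, 81/20, 81/40, 243/280, …
L₀ := L_f ⊗_s L_g (sym. prod.), ord ≤ 2.
∫: right-multiply L₀ by Dx.
L = (-3 + 36·x)·Dx + (-2 - 24·x)·Dx^2 + (1 + 4·x)·Dx^3  (order 3).
h: a_k = 0, 0, 12, 8, 23, -108/5, 863/10, -1675/7, …
ICs: h(0) = 0, h′(0) = 0, h′′(0) = 24.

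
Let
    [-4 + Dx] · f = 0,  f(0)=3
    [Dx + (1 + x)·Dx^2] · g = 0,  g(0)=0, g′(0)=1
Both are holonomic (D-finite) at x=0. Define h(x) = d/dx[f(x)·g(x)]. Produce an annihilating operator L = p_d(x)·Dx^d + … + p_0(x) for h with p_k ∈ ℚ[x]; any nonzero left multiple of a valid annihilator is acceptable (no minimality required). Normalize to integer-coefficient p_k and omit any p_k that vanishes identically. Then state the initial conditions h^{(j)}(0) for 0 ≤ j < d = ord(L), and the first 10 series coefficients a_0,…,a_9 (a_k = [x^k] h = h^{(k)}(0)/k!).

f: a_k = 3, 12, 24, 32, 32, 128/5, 256/15, 1024/105, 512/105, 2048/945, …
g: a_k = 0, 1, -1/2, 1/3, -1/4, 1/5, -1/6, 1/7, -1/8, 1/9, …
f·g: L₀ = L_f ⊗_s L_g, ord ≤ 1·2.
h₀' ⇒ L via d/dx closure of L₀.
L = (40 + 96·x + 64·x^2) + (-22 - 52·x - 32·x^2)·Dx + (3 + 7·x + 4·x^2)·Dx^2  (order 2).
h: a_k = 3, 21, 57, 93, 108, 97, 1067/15, 659/15, 1649/70, 10439/945, …
ICs: h(0) = 3, h′(0) = 21.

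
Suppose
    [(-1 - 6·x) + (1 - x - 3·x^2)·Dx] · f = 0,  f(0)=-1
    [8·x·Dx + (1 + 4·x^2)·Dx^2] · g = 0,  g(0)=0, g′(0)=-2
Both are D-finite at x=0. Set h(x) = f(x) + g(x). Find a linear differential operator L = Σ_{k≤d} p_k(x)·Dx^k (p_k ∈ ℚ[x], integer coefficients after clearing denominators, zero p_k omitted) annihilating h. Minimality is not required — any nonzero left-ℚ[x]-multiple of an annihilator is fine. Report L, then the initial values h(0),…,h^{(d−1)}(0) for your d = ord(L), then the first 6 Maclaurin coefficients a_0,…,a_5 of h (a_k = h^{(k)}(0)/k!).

L = (-32 + 128·x + 1488·x^2 + 2880·x^3 + 8424·x^4 + 2592·x^6)·Dx + (25 + 160·x + 214·x^2 + 1188·x^3 + 2628·x^4 + 6264·x^5 + 432·x^6 + 2592·x^7)·Dx^2 + (-4 - 9·x - 54·x^2 + 66·x^3 + x^4 + 444·x^5 + 720·x^6 + 144·x^7 + 432·x^8)·Dx^3  (order 3).
h: a_k = -1, -3, -4, -13/3, -19, -232/5, …
ICs: h(0) = -1, h′(0) = -3, h′′(0) = -8.

f: a_k = -1, -1, -4, -7, -19, -40, …
g: a_k = 0, -2, 0, 8/3, 0, -32/5, …
Sum ⇒ L₀ = lclm(L_f,L_g) in ℚ(x)⟨Dx⟩.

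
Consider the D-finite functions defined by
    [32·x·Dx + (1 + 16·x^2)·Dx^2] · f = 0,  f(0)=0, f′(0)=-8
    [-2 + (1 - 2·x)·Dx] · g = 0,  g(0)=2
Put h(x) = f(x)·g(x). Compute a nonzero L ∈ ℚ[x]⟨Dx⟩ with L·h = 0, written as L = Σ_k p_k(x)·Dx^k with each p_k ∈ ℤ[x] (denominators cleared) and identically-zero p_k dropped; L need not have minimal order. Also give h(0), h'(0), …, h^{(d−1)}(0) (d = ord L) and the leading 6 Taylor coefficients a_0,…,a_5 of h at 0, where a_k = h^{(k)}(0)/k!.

L = 64·x + (4 - 32·x + 128·x^2)·Dx + (-1 + 2·x - 16·x^2 + 32·x^3)·Dx^2  (order 2).
h: a_k = 0, -16, -32, 64/3, 128/3, -11008/15, …
ICs: h(0) = 0, h′(0) = -16.

f: a_k = 0, -8, 0, 128/3, 0, -2048/5, …
g: a_k = 2, 4, 8, 16, 32, 64, …
f·g: L₀ = L_f ⊗_s L_g, ord ≤ 2·1.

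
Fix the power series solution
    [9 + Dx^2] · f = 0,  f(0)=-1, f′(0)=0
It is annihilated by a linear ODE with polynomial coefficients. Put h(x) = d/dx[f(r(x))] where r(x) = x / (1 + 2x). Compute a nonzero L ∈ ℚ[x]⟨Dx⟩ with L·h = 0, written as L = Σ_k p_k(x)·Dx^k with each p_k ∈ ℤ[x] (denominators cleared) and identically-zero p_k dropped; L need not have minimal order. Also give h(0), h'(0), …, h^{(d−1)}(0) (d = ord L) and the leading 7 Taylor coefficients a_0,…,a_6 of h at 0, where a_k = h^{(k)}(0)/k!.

L = (33 + 96·x + 96·x^2) + (12 + 72·x + 144·x^2 + 96·x^3)·Dx + (1 + 8·x + 24·x^2 + 32·x^3 + 16·x^4)·Dx^2  (order 2).
h: a_k = 0, 9, -54, 405/2, -585, 54243/40, -47061/20, …
ICs: h(0) = 0, h′(0) = 9.

f: a_k = -1, 0, 9/2, 0, -27/8, 0, 81/80, …
Change of var in L_f (x↦r) gives L₀.
Differentiate: ansatz ord ≤ ord L₀ ⇒ L.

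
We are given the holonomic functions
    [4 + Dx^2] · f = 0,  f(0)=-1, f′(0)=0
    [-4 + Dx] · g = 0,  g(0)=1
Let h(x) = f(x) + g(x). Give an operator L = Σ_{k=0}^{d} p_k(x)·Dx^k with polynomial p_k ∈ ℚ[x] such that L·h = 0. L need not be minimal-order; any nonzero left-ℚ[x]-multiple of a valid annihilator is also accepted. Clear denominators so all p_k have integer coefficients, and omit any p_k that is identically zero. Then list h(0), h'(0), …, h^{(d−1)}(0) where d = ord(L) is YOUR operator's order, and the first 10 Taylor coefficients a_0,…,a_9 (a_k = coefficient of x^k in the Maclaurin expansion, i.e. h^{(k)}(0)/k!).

L = -16 + 4·Dx - 4·Dx^2 + Dx^3  (order 3).
h: a_k = 0, 4, 10, 32/3, 10, 128/15, 52/9, 1024/315, 34/21, 2048/2835, …
ICs: h(0) = 0, h′(0) = 4, h′′(0) = 20.

f: a_k = -1, 0, 2, 0, -2/3, 0, 4/45, 0, -2/315, 0, …
g: a_k = 1, 4, 8, 32/3, 32/3, 128/15, 256/45, 1024/315, 512/315, 2048/2835, …
Weyl lclm of L_f,L_g ⇒ L₀ (ord ≤ 3).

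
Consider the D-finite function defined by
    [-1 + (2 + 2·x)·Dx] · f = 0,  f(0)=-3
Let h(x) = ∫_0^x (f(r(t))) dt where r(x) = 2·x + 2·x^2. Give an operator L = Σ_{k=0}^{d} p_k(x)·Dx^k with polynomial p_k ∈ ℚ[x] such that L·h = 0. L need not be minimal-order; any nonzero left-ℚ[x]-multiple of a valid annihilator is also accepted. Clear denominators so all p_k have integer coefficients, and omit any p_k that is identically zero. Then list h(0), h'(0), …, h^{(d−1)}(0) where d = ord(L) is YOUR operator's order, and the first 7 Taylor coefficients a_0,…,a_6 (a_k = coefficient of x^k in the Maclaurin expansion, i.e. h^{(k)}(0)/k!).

L = (-1 - 2·x)·Dx + (1 + 2·x + 2·x^2)·Dx^2  (order 2).
h: a_k = 0, -3, -3/2, -1/2, 3/8, -9/40, 1/16, …
ICs: h(0) = 0, h′(0) = -3.

f: a_k = -3, -3/2, 3/8, -3/16, 15/128, -21/256, 63/1024, …
f∘r: x↦r, Dx↦Dx/r' in L_f ⇒ L₀.
h=∫h₀ ⇒ L = L₀·Dx.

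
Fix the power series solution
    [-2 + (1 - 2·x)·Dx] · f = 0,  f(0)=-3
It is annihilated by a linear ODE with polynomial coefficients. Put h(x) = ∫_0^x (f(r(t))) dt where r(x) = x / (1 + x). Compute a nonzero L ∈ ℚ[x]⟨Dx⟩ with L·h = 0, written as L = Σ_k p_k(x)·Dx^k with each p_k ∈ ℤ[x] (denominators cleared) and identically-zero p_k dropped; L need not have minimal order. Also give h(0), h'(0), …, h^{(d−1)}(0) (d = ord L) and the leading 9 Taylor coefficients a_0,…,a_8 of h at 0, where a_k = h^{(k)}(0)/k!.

L = 2·Dx + (-1 + x^2)·Dx^2  (order 2).
h: a_k = 0, -3, -3, -2, -3/2, -6/5, -1, -6/7, -3/4, …
ICs: h(0) = 0, h′(0) = -3.

f: a_k = -3, -6, -12, -24, -48, -96, -192, -384, -768, …
h₀=f(r): pull back L_f along r ⇒ L₀.
h=∫₀ˣh₀: take L = L₀·Dx.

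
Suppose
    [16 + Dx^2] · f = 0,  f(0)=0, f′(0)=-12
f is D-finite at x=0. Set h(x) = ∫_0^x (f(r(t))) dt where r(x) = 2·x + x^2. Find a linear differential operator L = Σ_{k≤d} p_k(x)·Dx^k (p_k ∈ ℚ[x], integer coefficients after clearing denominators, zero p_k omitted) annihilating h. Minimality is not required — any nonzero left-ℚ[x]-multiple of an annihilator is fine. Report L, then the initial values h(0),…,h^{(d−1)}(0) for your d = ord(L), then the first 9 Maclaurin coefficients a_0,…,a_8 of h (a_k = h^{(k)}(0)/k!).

f: a_k = 0, -12, 0, 32, 0, -128/5, 0, 1024/105, 0, …
Change of var in L_f (x↦r) gives L₀.
∫: right-multiply L₀ by Dx.
L = (64 + 192·x + 192·x^2 + 64·x^3)·Dx - Dx^2 + (1 + x)·Dx^3  (order 3).
h: a_k = 0, 0, -12, -4, 64, 384/5, -1568/15, -288, -10496/105, …
ICs: h(0) = 0, h′(0) = 0, h′′(0) = -24.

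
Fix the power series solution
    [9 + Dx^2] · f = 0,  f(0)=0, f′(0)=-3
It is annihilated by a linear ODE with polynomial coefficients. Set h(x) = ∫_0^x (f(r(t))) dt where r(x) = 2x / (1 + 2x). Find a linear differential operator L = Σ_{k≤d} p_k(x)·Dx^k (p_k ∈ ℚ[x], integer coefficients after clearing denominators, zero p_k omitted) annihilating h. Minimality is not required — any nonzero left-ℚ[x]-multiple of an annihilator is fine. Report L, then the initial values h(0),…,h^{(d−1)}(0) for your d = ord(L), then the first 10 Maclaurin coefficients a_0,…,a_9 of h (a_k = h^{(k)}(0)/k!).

f: a_k = 0, -3, 0, 9/2, 0, -81/40, 0, 243/560, 0, -243/4480, …
Change of var in L_f (x↦r) gives L₀.
Integrate: L := L₀·Dx.
L = 36·Dx + (4 + 24·x + 48·x^2 + 32·x^3)·Dx^2 + (1 + 8·x + 24·x^2 + 32·x^3 + 16·x^4)·Dx^3  (order 3).
h: a_k = 0, 0, -3, 4, 3, -168/5, 586/5, -2040/7, 19353/35, -10096/15, …
ICs: h(0) = 0, h′(0) = 0, h′′(0) = -6.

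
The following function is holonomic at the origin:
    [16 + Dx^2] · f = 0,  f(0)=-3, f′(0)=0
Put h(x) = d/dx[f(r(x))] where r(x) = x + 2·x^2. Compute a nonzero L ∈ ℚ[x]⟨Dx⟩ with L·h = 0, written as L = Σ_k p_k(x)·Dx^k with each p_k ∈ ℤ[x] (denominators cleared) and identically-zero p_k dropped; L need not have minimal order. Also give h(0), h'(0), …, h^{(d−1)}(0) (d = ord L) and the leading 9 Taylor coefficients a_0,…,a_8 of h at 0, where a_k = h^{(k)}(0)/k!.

L = (64 + 256·x + 1536·x^2 + 4096·x^3 + 4096·x^4) + (-12 - 48·x)·Dx + (1 + 8·x + 16·x^2)·Dx^2  (order 2).
h: a_k = 0, 48, 288, 256, -1280, -22528/5, -28672/5, 425984/105, 835584/35, …
ICs: h(0) = 0, h′(0) = 48.

f: a_k = -3, 0, 24, 0, -32, 0, 256/15, 0, -512/105, …
f∘r: x↦r, Dx↦Dx/r' in L_f ⇒ L₀.
h=h₀': d/dx-closure on L₀ ⇒ L.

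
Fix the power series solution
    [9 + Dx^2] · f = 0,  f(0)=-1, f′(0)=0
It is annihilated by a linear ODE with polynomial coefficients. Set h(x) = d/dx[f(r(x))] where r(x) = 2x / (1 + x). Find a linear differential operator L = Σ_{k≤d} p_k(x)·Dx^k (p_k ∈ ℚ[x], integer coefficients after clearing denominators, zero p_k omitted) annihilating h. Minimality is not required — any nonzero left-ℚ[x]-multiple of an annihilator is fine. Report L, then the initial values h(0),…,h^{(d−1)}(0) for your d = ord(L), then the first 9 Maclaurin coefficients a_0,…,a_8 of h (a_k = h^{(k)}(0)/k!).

L = (42 + 12·x + 6·x^2) + (6 + 18·x + 18·x^2 + 6·x^3)·Dx + (1 + 4·x + 6·x^2 + 4·x^3 + x^4)·Dx^2  (order 2).
h: a_k = 0, 36, -108, 0, 720, -11556/5, 20412/5, -24912/7, -130896/35, …
ICs: h(0) = 0, h′(0) = 36.

f: a_k = -1, 0, 9/2, 0, -27/8, 0, 81/80, 0, -729/4480, …
L₀ from L_f via x↦r, Dx↦r'^{-1}Dx.
Derive L from L₀ (diff closure).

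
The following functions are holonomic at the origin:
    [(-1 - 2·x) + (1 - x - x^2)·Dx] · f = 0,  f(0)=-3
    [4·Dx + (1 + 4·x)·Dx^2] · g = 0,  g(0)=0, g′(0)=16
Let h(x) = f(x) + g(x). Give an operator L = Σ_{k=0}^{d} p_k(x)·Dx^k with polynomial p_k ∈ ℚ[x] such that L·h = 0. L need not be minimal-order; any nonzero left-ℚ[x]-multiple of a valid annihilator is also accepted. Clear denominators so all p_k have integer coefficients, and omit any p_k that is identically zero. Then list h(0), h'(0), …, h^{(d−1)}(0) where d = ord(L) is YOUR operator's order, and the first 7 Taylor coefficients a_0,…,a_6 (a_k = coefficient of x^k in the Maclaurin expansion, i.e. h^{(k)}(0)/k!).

f: a_k = -3, -3, -6, -9, -15, -24, -39, …
g: a_k = 0, 16, -32, 256/3, -256, 4096/5, -8192/3, …
f+g: L₀ = lclm(L_f,L_g), ord ≤ 1+2.
L = (100 + 272·x + 392·x^2 + 144·x^3 + 96·x^4)·Dx + (-7 + 96·x + 434·x^2 + 540·x^3 + 304·x^4 + 160·x^5)·Dx^2 + (-4 - 25·x - 28·x^2 + 46·x^3 + 73·x^4 + 76·x^5 + 32·x^6)·Dx^3  (order 3).
h: a_k = -3, 13, -38, 229/3, -271, 3976/5, -8309/3, …
ICs: h(0) = -3, h′(0) = 13, h′′(0) = -76.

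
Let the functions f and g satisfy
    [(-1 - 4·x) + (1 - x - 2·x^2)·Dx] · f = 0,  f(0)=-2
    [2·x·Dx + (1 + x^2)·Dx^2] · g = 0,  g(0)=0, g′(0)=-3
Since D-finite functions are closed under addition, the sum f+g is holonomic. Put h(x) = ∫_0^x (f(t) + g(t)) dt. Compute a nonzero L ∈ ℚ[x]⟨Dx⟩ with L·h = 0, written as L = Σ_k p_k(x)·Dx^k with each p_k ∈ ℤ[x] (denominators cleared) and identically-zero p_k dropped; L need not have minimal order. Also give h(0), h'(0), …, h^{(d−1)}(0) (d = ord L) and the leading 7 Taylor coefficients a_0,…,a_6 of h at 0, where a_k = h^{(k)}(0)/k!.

f: a_k = -2, -2, -6, -10, -22, -42, -86, …
g: a_k = 0, -3, 0, 1, 0, -3/5, 0, …
L₀ := lclm(L_f,L_g); ord L₀ ≤ 1+2.
h=∫h₀ ⇒ L = L₀·Dx.
L = (-6 + 24·x + 162·x^2 + 240·x^3 + 384·x^4 + 48·x^6)·Dx^2 + (16 + 74·x + 88·x^2 + 226·x^3 + 212·x^4 + 304·x^5 + 12·x^6 + 48·x^7)·Dx^3 + (-3 - 4·x - 8·x^2 + 28·x^3 + 27·x^4 + 36·x^5 + 40·x^6 + 4·x^7 + 8·x^8)·Dx^4  (order 4).
h: a_k = 0, -2, -5/2, -2, -9/4, -22/5, -71/10, …
ICs: h(0) = 0, h′(0) = -2, h′′(0) = -5, h′′′(0) = -12.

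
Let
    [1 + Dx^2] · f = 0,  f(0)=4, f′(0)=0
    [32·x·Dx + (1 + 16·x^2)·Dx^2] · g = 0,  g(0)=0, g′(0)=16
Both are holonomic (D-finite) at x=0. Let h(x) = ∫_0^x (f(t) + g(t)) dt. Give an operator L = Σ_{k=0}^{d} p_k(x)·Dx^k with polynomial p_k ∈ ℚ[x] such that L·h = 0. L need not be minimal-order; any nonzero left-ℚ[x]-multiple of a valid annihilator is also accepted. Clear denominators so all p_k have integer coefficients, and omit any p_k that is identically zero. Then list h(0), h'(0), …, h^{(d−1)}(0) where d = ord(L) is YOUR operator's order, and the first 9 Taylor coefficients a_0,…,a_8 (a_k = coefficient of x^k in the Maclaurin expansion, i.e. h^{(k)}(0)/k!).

L = (-6112·x + 99328·x^3 + 8192·x^5)·Dx^2 + (-31 + 1072·x^2 + 25344·x^4 + 4096·x^6)·Dx^3 + (-6112·x + 99328·x^3 + 8192·x^5)·Dx^4 + (-31 + 1072·x^2 + 25344·x^4 + 4096·x^6)·Dx^5  (order 5).
h: a_k = 0, 4, 8, -2/3, -64/3, 1/30, 2048/15, -1/1260, -8192/7, …
ICs: h(0) = 0, h′(0) = 4, h′′(0) = 16, h′′′(0) = -4, h′′′′(0) = -512.

f: a_k = 4, 0, -2, 0, 1/6, 0, -1/180, 0, 1/10080, …
g: a_k = 0, 16, 0, -256/3, 0, 4096/5, 0, -65536/7, 0, …
h₀=f+g: left-lcm gives L₀, ord ≤ 4.
Integrate: L := L₀·Dx.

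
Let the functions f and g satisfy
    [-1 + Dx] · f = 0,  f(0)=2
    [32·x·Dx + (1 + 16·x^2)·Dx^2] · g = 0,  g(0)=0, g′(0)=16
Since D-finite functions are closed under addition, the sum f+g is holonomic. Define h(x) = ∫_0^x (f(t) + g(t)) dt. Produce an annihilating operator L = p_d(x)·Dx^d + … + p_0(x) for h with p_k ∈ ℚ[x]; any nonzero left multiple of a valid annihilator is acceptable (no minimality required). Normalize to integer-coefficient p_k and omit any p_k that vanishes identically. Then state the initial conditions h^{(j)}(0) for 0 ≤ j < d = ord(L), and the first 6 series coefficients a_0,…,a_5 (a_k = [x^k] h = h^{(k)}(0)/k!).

f: a_k = 2, 2, 1, 1/3, 1/12, 1/60, …
g: a_k = 0, 16, 0, -256/3, 0, 4096/5, …
L₀ := lclm(L_f,L_g); ord L₀ ≤ 1+2.
h=∫₀ˣh₀: take L = L₀·Dx.
L = (32 - 32·x - 1536·x^2 - 512·x^3)·Dx^2 + (-33 + 1504·x^2 - 256·x^4)·Dx^3 + (1 + 32·x + 32·x^2 + 512·x^3 + 256·x^4)·Dx^4  (order 4).
h: a_k = 0, 2, 9, 1/3, -85/4, 1/60, …
ICs: h(0) = 0, h′(0) = 2, h′′(0) = 18, h′′′(0) = 2.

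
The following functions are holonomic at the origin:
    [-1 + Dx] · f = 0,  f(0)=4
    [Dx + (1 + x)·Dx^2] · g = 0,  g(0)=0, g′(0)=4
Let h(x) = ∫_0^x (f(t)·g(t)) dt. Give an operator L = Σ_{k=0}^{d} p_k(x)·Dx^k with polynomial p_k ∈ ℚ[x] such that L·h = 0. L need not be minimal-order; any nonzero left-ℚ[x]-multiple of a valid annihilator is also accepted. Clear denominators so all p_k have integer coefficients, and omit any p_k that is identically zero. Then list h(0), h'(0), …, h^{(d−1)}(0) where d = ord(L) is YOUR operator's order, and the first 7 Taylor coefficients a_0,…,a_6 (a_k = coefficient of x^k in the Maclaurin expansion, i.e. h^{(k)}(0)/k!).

f: a_k = 4, 4, 2, 2/3, 1/6, 1/30, 1/180, …
g: a_k = 0, 4, -2, 4/3, -1, 4/5, -2/3, …
f·g: L₀ = L_f ⊗_s L_g, ord ≤ 1·2.
Integrate: L := L₀·Dx.
L = x·Dx + (-1 - 2·x)·Dx^2 + (1 + x)·Dx^3  (order 3).
h: a_k = 0, 0, 8, 8/3, 4/3, 0, 1/5, …
ICs: h(0) = 0, h′(0) = 0, h′′(0) = 16.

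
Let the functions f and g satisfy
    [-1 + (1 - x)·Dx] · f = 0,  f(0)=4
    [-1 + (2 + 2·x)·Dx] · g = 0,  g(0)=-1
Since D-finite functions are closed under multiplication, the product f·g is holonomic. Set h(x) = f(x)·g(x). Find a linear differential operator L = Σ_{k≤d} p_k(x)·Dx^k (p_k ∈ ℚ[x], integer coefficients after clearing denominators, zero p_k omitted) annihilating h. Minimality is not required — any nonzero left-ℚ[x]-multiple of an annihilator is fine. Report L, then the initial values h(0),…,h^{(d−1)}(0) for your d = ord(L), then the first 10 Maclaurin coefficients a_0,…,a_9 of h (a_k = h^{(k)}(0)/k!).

L = (3 + x) + (-2 + 2·x^2)·Dx  (order 1).
h: a_k = -4, -6, -11/2, -23/4, -179/32, -365/64, -1439/256, -2911/512, -46147/8192, -93009/16384, …
ICs: h(0) = -4.

f: a_k = 4, 4, 4, 4, 4, 4, 4, 4, 4, 4, …
g: a_k = -1, -1/2, 1/8, -1/16, 5/128, -7/256, 21/1024, -33/2048, 429/32768, -715/65536, …
Sym-product of L_f,L_g gives L₀ (≤ ord 1).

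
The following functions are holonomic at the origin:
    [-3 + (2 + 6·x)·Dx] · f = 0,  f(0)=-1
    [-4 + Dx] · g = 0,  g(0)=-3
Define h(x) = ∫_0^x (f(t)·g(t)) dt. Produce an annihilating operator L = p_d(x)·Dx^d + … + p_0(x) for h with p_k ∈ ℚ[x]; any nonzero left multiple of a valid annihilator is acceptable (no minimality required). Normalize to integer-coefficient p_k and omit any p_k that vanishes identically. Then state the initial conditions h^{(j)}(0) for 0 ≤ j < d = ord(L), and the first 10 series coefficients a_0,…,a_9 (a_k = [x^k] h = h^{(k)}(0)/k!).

f: a_k = -1, -3/2, 9/8, -27/16, 405/128, -1701/256, 15309/1024, -72171/2048, 2814669/32768, -14073345/65536, …
g: a_k = -3, -12, -24, -32, -32, -128/5, -256/15, -1024/105, -512/105, -2048/945, …
L₀ := L_f ⊗_s L_g (sym. prod.), ord ≤ 1.
h=∫h₀ ⇒ L = L₀·Dx.
L = (-11 - 24·x)·Dx + (2 + 6·x)·Dx^2  (order 2).
h: a_k = 0, 3, 33/4, 103/8, 953/64, 8161/640, 76883/7680, 497863/107520, 9695729/1720320, -133285631/30965760, …
ICs: h(0) = 0, h′(0) = 3.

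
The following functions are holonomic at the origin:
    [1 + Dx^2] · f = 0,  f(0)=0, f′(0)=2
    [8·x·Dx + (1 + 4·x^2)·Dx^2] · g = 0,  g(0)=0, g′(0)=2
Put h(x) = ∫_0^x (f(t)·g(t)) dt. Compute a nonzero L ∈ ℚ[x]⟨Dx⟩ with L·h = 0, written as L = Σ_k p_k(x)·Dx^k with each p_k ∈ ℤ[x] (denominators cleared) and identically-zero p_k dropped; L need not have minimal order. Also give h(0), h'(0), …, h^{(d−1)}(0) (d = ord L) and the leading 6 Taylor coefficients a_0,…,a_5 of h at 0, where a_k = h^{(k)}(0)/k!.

L = (85 + 944·x^2 + 416·x^4 + 256·x^6 + 256·x^8)·Dx + (144·x + 704·x^3 + 768·x^5 + 1024·x^7)·Dx^2 + (90 + 992·x^2 + 576·x^4 + 512·x^6 + 512·x^8)·Dx^3 + (144·x + 704·x^3 + 768·x^5 + 1024·x^7)·Dx^4 + (5 + 48·x^2 + 160·x^4 + 256·x^6 + 256·x^8)·Dx^5  (order 5).
h: a_k = 0, 0, 0, 4/3, 0, -6/5, …
ICs: h(0) = 0, h′(0) = 0, h′′(0) = 0, h′′′(0) = 8, h′′′′(0) = 0.

f: a_k = 0, 2, 0, -1/3, 0, 1/60, …
g: a_k = 0, 2, 0, -8/3, 0, 32/5, …
Sym-product of L_f,L_g gives L₀ (≤ ord 4).
Integrate: L := L₀·Dx.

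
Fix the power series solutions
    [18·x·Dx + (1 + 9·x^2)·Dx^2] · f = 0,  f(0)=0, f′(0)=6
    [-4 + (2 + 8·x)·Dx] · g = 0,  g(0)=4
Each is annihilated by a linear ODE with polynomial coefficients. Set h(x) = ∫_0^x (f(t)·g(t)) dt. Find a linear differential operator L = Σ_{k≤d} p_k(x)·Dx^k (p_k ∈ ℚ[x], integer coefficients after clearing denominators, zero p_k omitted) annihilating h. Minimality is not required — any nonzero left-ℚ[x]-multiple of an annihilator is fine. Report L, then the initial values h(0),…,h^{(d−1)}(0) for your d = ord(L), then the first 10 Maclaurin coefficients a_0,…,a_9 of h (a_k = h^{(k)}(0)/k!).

f: a_k = 0, 6, 0, -18, 0, 486/5, 0, -4374/7, 0, 4374, …
g: a_k = 4, 8, -8, 16, -40, 112, -336, 1056, -3432, 11440, …
L₀ := L_f ⊗_s L_g (sym. prod.), ord ≤ 2.
h=∫₀ˣh₀: take L = L₀·Dx.
L = (12 - 36·x - 36·x^2)·Dx + (-4 + 2·x + 108·x^2 + 144·x^3)·Dx^2 + (1 + 8·x + 25·x^2 + 72·x^3 + 144·x^4)·Dx^3  (order 3).
h: a_k = 0, 0, 12, 16, -30, -48/5, 244/5, 5808/35, -20007/35, 3408/35, …
ICs: h(0) = 0, h′(0) = 0, h′′(0) = 24.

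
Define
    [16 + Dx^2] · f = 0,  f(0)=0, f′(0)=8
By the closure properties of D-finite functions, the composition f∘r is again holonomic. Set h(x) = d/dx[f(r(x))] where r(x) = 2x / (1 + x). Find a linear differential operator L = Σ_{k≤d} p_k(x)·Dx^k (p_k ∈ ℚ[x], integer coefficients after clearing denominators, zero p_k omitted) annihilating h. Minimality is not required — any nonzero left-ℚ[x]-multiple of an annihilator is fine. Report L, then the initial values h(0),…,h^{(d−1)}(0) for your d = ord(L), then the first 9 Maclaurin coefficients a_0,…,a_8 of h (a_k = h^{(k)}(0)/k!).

f: a_k = 0, 8, 0, -64/3, 0, 256/15, 0, -2048/315, 0, …
L₀ from L_f via x↦r, Dx↦r'^{-1}Dx.
h=h₀': d/dx-closure on L₀ ⇒ L.
L = (70 + 12·x + 6·x^2) + (6 + 18·x + 18·x^2 + 6·x^3)·Dx + (1 + 4·x + 6·x^2 + 4·x^3 + x^4)·Dx^2  (order 2).
h: a_k = 16, -32, -464, 1984, -6928/3, -6240, 1516976/45, -3499648/45, 30914864/315, …
ICs: h(0) = 16, h′(0) = -32.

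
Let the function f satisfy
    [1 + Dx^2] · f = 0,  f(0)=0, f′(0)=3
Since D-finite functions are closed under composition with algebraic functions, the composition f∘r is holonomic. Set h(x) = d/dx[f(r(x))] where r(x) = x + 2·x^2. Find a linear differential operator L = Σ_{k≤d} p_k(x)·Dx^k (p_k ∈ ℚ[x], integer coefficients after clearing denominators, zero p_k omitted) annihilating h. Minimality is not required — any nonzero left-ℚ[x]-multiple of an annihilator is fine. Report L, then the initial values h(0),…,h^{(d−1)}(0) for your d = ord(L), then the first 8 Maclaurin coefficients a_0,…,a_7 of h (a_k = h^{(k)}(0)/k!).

f: a_k = 0, 3, 0, -1/2, 0, 1/40, 0, -1/1680, …
Substitute x→r, Dx→(1/r')Dx; clear ⇒ L₀.
Differentiate: ansatz ord ≤ ord L₀ ⇒ L.
L = (49 + 16·x + 96·x^2 + 256·x^3 + 256·x^4) + (-12 - 48·x)·Dx + (1 + 8·x + 16·x^2)·Dx^2  (order 2).
h: a_k = 3, 12, -3/2, -12, -239/8, -45/2, 1679/240, 239/15, …
ICs: h(0) = 3, h′(0) = 12.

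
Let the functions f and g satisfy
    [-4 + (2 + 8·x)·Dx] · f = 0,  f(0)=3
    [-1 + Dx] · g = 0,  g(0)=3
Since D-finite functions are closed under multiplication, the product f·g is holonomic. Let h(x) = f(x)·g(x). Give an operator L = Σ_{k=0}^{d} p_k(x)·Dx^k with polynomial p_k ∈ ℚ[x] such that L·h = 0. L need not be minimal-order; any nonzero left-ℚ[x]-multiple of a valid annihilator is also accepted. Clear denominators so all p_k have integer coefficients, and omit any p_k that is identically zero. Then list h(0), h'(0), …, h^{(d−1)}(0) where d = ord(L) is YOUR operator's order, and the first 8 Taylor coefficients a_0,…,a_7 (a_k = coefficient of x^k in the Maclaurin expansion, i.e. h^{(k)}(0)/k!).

f: a_k = 3, 6, -6, 12, -30, 84, -252, 792, …
g: a_k = 3, 3, 3/2, 1/2, 1/8, 1/40, 1/240, 1/1680, …
Product ⇒ symmetric product L₀, ord ≤ 1.
L = (-3 - 4·x) + (1 + 4·x)·Dx  (order 1).
h: a_k = 9, 27, 9/2, 57/2, -477/8, 7113/40, -43487/80, 970131/560, …
ICs: h(0) = 9.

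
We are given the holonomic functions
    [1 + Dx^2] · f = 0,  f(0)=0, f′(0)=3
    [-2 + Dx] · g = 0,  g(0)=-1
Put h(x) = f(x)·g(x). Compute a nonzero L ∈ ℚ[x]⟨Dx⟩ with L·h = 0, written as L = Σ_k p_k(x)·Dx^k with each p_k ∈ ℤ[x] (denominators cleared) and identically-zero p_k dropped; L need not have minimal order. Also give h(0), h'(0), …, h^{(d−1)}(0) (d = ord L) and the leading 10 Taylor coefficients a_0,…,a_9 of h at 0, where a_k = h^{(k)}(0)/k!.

f: a_k = 0, 3, 0, -1/2, 0, 1/40, 0, -1/1680, 0, 1/120960, …
g: a_k = -1, -2, -2, -4/3, -2/3, -4/15, -4/45, -8/315, -2/315, -4/2835, …
f·g: L₀ = L_f ⊗_s L_g, ord ≤ 2·1.
L = 5 - 4·Dx + Dx^2  (order 2).
h: a_k = 0, -3, -6, -11/2, -3, -41/40, -11/60, 29/1680, 1/40, 1199/120960, …
ICs: h(0) = 0, h′(0) = -3.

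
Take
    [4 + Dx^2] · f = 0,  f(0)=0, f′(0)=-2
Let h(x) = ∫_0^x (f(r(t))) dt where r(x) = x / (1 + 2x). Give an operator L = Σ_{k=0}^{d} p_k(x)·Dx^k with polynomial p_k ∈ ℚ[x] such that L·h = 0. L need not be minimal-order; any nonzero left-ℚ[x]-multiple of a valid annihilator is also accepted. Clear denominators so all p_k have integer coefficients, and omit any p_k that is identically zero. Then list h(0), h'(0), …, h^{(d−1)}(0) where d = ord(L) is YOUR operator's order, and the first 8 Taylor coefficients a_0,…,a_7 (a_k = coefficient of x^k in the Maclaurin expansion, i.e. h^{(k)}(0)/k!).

L = 4·Dx + (4 + 24·x + 48·x^2 + 32·x^3)·Dx^2 + (1 + 8·x + 24·x^2 + 32·x^3 + 16·x^4)·Dx^3  (order 3).
h: a_k = 0, 0, -1, 4/3, -5/3, 8/5, -2/45, -40/7, …
ICs: h(0) = 0, h′(0) = 0, h′′(0) = -2.

f: a_k = 0, -2, 0, 4/3, 0, -4/15, 0, 8/315, …
Substitute x→r, Dx→(1/r')Dx; clear ⇒ L₀.
∫: right-multiply L₀ by Dx.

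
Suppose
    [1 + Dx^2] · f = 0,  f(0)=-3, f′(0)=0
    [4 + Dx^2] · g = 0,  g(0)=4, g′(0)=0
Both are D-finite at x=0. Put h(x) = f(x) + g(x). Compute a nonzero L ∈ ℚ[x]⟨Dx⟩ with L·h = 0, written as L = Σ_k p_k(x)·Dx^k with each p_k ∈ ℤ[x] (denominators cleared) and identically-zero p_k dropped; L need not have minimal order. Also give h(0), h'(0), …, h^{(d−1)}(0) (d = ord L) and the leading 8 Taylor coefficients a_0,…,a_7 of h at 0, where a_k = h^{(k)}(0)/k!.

L = 4 + 5·Dx^2 + Dx^4  (order 4).
h: a_k = 1, 0, -13/2, 0, 61/24, 0, -253/720, 0, …
ICs: h(0) = 1, h′(0) = 0, h′′(0) = -13, h′′′(0) = 0.

f: a_k = -3, 0, 3/2, 0, -1/8, 0, 1/240, 0, …
g: a_k = 4, 0, -8, 0, 8/3, 0, -16/45, 0, …
Weyl lclm of L_f,L_g ⇒ L₀ (ord ≤ 4).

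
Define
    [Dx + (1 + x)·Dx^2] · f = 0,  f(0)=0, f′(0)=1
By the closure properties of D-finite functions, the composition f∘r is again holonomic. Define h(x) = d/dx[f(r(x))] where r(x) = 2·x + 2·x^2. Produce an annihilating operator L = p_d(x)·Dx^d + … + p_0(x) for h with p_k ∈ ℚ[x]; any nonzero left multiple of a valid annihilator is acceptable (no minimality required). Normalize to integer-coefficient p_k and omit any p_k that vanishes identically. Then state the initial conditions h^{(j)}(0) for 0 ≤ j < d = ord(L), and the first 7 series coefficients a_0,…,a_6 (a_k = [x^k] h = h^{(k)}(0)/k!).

L = (4·x + 4·x^2) + (1 + 4·x + 6·x^2 + 4·x^3)·Dx  (order 1).
h: a_k = 2, 0, -4, 8, -8, 0, 16, …
ICs: h(0) = 2.

f: a_k = 0, 1, -1/2, 1/3, -1/4, 1/5, -1/6, …
Change of var in L_f (x↦r) gives L₀.
h=h₀': d/dx-closure on L₀ ⇒ L.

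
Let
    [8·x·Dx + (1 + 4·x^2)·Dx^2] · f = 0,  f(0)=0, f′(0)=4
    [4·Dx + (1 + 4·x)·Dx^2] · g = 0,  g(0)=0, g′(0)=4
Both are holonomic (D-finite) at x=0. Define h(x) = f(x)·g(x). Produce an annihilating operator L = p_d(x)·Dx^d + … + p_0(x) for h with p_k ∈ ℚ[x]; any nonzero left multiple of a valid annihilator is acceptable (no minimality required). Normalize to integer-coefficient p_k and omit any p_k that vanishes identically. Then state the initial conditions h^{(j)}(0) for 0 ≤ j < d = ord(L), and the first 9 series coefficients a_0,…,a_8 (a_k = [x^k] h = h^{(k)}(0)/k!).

L = (96 + 640·x + 1408·x^2 + 7680·x^3 + 15360·x^4 + 26624·x^5 + 8192·x^7)·Dx + (24 + 320·x + 2656·x^2 + 9728·x^3 + 28160·x^4 + 47616·x^5 + 71680·x^6 + 6144·x^7 + 28672·x^8)·Dx^2 + (12 + 104·x + 672·x^2 + 2976·x^3 + 8256·x^4 + 18048·x^5 + 24576·x^6 + 35328·x^7 + 6144·x^8 + 16384·x^9)·Dx^3 + (1 + 12·x + 68·x^2 + 256·x^3 + 696·x^4 + 1536·x^5 + 2688·x^6 + 3072·x^7 + 4224·x^8 + 1024·x^9 + 2048·x^10)·Dx^4  (order 4).
h: a_k = 0, 0, 16, -32, 64, -640/3, 34048/45, -37376/15, 41984/5, …
ICs: h(0) = 0, h′(0) = 0, h′′(0) = 32, h′′′(0) = -192.

f: a_k = 0, 4, 0, -16/3, 0, 64/5, 0, -256/7, 0, …
g: a_k = 0, 4, -8, 64/3, -64, 1024/5, -2048/3, 16384/7, -8192, …
L₀ := L_f ⊗_s L_g (sym. prod.), ord ≤ 4.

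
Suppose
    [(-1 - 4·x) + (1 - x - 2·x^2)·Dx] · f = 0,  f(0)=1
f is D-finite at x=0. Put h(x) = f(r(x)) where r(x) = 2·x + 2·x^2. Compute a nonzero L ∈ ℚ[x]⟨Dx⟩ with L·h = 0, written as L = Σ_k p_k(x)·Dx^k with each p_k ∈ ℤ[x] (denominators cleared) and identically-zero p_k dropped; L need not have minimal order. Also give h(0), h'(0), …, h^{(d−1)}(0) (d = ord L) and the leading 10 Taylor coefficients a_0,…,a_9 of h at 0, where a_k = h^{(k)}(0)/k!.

L = (2 + 20·x + 48·x^2 + 32·x^3) + (-1 + 2·x + 10·x^2 + 16·x^3 + 8·x^4)·Dx  (order 1).
h: a_k = 1, 2, 14, 64, 308, 1496, 7208, 34816, 168112, 811680, …
ICs: h(0) = 1.

f: a_k = 1, 1, 3, 5, 11, 21, 43, 85, 171, 341, …
f∘r: x↦r, Dx↦Dx/r' in L_f ⇒ L₀.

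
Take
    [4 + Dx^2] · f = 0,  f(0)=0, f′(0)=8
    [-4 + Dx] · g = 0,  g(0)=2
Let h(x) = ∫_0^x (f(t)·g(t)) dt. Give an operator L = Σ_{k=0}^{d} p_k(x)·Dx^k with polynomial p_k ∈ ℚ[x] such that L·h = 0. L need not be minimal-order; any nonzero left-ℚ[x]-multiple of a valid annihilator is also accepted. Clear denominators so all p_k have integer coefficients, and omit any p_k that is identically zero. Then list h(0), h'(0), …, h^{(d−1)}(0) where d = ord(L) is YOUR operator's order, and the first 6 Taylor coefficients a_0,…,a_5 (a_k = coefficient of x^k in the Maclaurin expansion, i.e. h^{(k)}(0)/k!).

f: a_k = 0, 8, 0, -16/3, 0, 16/15, …
g: a_k = 2, 8, 16, 64/3, 64/3, 256/15, …
Product ⇒ symmetric product L₀, ord ≤ 2.
Integrate: L := L₀·Dx.
L = 20·Dx - 8·Dx^2 + Dx^3  (order 3).
h: a_k = 0, 0, 8, 64/3, 88/3, 128/5, …
ICs: h(0) = 0, h′(0) = 0, h′′(0) = 16.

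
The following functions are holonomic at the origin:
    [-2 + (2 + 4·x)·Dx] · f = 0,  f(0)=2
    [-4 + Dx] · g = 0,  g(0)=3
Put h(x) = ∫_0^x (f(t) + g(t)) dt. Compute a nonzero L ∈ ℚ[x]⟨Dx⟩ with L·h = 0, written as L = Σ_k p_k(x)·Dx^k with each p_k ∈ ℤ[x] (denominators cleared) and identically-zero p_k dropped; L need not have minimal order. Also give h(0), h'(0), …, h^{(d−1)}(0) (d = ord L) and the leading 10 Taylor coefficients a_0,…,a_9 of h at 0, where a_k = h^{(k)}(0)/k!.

L = (20 + 32·x)·Dx + (-17 - 64·x - 64·x^2)·Dx^2 + (3 + 14·x + 16·x^2)·Dx^3  (order 3).
h: a_k = 0, 5, 7, 23/3, 33/4, 123/20, 547/120, 1733/840, 11657/6720, -12277/60480, …
ICs: h(0) = 0, h′(0) = 5, h′′(0) = 14.

f: a_k = 2, 2, -1, 1, -5/4, 7/4, -21/8, 33/8, -429/64, 715/64, …
g: a_k = 3, 12, 24, 32, 32, 128/5, 256/15, 1024/105, 512/105, 2048/945, …
Sum ⇒ L₀ = lclm(L_f,L_g) in ℚ(x)⟨Dx⟩.
∫: right-multiply L₀ by Dx.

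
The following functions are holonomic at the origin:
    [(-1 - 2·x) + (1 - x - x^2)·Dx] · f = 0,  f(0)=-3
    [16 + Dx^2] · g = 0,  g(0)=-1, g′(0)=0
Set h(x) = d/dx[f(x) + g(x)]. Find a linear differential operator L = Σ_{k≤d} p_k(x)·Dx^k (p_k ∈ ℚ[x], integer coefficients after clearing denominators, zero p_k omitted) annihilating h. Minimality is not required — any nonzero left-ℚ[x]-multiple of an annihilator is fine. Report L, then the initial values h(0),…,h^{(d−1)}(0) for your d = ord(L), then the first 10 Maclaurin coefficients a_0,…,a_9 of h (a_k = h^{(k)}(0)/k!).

f: a_k = -3, -3, -6, -9, -15, -24, -39, -63, -102, -165, …
g: a_k = -1, 0, 8, 0, -32/3, 0, 256/45, 0, -512/315, 0, …
Sum ⇒ L₀ = lclm(L_f,L_g) in ℚ(x)⟨Dx⟩.
Differentiate: ansatz ord ≤ ord L₀ ⇒ L.
L = (1472 + 2624·x + 2560·x^2 + 640·x^3 + 2240·x^4 + 2304·x^5 + 768·x^6) + (-272 - 112·x + 1008·x^2 - 160·x^3 - 800·x^4 + 576·x^5 + 896·x^6 + 256·x^7)·Dx + (92 + 164·x + 160·x^2 + 40·x^3 + 140·x^4 + 144·x^5 + 48·x^6)·Dx^2 + (-17 - 7·x + 63·x^2 - 10·x^3 - 50·x^4 + 36·x^5 + 56·x^6 + 16·x^7)·Dx^3  (order 3).
h: a_k = -3, 4, -27, -308/3, -120, -2998/15, -441, -261136/315, -1485, -7561258/2835, …
ICs: h(0) = -3, h′(0) = 4, h′′(0) = -54.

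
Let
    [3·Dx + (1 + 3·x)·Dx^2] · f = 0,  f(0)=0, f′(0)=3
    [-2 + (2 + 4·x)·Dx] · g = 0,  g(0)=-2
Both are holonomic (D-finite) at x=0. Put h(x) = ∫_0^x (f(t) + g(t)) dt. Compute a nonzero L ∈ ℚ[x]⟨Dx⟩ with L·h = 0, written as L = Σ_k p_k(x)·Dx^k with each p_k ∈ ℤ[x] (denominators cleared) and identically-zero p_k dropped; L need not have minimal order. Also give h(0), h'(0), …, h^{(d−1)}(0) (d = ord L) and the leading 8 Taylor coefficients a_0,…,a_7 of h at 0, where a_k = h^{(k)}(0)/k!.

f: a_k = 0, 3, -9/2, 9, -81/4, 243/5, -243/2, 2187/7, …
g: a_k = -2, -2, 1, -1, 5/4, -7/4, 21/8, -33/8, …
h₀=f+g: left-lcm gives L₀, ord ≤ 3.
h=∫₀ˣh₀: take L = L₀·Dx.
L = (18 + 18·x)·Dx^2 + (30 + 108·x + 90·x^2)·Dx^3 + (4 + 26·x + 54·x^2 + 36·x^3)·Dx^4  (order 4).
h: a_k = 0, -2, 1/2, -7/6, 2, -19/5, 937/120, -951/56, …
ICs: h(0) = 0, h′(0) = -2, h′′(0) = 1, h′′′(0) = -7.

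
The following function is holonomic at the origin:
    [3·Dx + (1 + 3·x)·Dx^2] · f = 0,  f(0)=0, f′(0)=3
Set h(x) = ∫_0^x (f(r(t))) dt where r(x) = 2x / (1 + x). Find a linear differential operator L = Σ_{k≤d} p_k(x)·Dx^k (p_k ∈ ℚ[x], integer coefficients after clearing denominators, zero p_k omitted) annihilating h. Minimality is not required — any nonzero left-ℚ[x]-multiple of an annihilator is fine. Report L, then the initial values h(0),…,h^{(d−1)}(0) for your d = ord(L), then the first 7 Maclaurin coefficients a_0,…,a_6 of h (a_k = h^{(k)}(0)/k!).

L = (8 + 14·x)·Dx^2 + (1 + 8·x + 7·x^2)·Dx^3  (order 3).
h: a_k = 0, 0, 3, -8, 57/2, -120, 2801/5, …
ICs: h(0) = 0, h′(0) = 0, h′′(0) = 6.

f: a_k = 0, 3, -9/2, 9, -81/4, 243/5, -243/2, …
h₀=f(r): pull back L_f along r ⇒ L₀.
h=∫h₀ ⇒ L = L₀·Dx.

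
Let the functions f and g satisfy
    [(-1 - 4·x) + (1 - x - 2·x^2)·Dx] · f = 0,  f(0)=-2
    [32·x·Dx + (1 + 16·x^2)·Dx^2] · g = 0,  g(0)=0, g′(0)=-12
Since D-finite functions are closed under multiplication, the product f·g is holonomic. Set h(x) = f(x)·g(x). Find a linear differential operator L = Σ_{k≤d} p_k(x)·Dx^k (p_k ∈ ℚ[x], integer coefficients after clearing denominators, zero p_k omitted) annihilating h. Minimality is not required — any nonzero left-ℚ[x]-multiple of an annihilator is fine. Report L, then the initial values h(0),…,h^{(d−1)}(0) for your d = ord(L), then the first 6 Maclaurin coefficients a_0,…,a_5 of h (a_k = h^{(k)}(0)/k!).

L = (4 + 32·x + 192·x^2) + (2 - 24·x + 64·x^2 + 192·x^3)·Dx + (-1 + x - 14·x^2 + 16·x^3 + 32·x^4)·Dx^2  (order 2).
h: a_k = 0, 24, 24, -56, -8, 5544/5, …
ICs: h(0) = 0, h′(0) = 24.

f: a_k = -2, -2, -6, -10, -22, -42, …
g: a_k = 0, -12, 0, 64, 0, -3072/5, …
Product ⇒ symmetric product L₀, ord ≤ 2.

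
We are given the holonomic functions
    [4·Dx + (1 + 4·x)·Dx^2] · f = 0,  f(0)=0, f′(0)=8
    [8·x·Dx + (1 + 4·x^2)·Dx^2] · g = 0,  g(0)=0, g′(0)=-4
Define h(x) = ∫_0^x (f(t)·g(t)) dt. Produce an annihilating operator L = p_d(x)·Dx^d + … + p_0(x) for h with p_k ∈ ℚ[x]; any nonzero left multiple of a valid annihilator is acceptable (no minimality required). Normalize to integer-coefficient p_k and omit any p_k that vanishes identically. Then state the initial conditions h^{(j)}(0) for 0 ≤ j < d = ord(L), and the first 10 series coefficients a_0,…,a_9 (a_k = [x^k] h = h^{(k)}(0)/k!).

f: a_k = 0, 8, -16, 128/3, -128, 2048/5, -4096/3, 32768/7, -16384, 524288/9, …
g: a_k = 0, -4, 0, 16/3, 0, -64/5, 0, 256/7, 0, -1024/9, …
f·g: L₀ = L_f ⊗_s L_g, ord ≤ 2·2.
h=∫h₀ ⇒ L = L₀·Dx.
L = (96 + 640·x + 1408·x^2 + 7680·x^3 + 15360·x^4 + 26624·x^5 + 8192·x^7)·Dx^2 + (24 + 320·x + 2656·x^2 + 9728·x^3 + 28160·x^4 + 47616·x^5 + 71680·x^6 + 6144·x^7 + 28672·x^8)·Dx^3 + (12 + 104·x + 672·x^2 + 2976·x^3 + 8256·x^4 + 18048·x^5 + 24576·x^6 + 35328·x^7 + 6144·x^8 + 16384·x^9)·Dx^4 + (1 + 12·x + 68·x^2 + 256·x^3 + 696·x^4 + 1536·x^5 + 2688·x^6 + 3072·x^7 + 4224·x^8 + 1024·x^9 + 2048·x^10)·Dx^5  (order 5).
h: a_k = 0, 0, 0, -32/3, 16, -128/5, 640/9, -9728/45, 9344/15, -83968/45, …
ICs: h(0) = 0, h′(0) = 0, h′′(0) = 0, h′′′(0) = -64, h′′′′(0) = 384.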